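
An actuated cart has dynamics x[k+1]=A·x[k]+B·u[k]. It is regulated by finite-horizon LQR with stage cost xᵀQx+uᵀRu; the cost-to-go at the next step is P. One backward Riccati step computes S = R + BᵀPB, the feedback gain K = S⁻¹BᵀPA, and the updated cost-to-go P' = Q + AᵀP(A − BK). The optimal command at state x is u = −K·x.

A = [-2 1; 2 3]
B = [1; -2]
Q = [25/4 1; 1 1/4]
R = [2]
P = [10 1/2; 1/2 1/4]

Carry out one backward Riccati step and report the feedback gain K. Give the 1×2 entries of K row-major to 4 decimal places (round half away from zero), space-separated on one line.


-1.6364 0.8182

BᵀP = [9.0000 0.0000]
S = R + BᵀPB = [2] + [9.0000] = [11.0000]
BᵀPA = [-18.0000 9.0000]
K = S⁻¹·BᵀPA = [-1.6364 0.8182]
A−BK = [-0.3636 0.1818; -1.2727 4.6364]
AᵀP(A−BK) = [7.5455 -5.7727; -5.7727 7.8864]
P' = Q + AᵀP(A−BK) = [13.7955 -4.7727; -4.7727 8.1364]
tr(P') = 21.9318


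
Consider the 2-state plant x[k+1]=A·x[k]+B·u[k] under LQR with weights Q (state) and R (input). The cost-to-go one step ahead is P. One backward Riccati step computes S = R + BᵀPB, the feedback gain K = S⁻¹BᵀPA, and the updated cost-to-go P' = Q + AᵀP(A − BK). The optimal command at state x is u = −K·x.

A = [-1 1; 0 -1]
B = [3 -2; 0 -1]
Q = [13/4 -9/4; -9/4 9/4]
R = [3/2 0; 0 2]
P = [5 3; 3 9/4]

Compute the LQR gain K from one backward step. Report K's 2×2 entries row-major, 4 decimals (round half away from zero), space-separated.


-0.2232 0.1959 0.1185 0.0797

BᵀP = [15.0000 9.0000; -13.0000 -8.2500]
S = R + BᵀPB = [3/2 0; 0 2] + [45.0000 -39.0000; -39.0000 34.2500] = [46.5000 -39.0000; -39.0000 36.2500]
BᵀPA = [-15.0000 6.0000; 13.0000 -4.7500]
K = S⁻¹·BᵀPA = [-0.2232 0.1959; 0.1185 0.0797]
A−BK = [-0.0934 0.5718; 0.1185 -0.9203]
AᵀP(A−BK) = [0.1116 -0.0979; -0.0979 0.4533]
P' = Q + AᵀP(A−BK) = [3.3616 -2.3479; -2.3479 2.7033]
tr(P') = 6.0649


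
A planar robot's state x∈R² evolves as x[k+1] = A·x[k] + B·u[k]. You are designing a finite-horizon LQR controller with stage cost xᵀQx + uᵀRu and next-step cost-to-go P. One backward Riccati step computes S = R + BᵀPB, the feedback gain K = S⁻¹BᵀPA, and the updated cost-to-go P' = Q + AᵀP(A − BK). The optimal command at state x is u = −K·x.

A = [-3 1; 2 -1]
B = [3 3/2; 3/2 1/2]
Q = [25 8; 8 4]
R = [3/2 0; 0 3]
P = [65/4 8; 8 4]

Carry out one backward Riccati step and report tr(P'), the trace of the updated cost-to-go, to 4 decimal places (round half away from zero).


BᵀP = [60.7500 30.0000; 28.3750 14.0000]
S = R + BᵀPB = [3/2 0; 0 3] + [227.2500 106.1250; 106.1250 49.5625] = [228.7500 106.1250; 106.1250 52.5625]
BᵀPA = [-122.2500 30.7500; -57.1250 14.3750]
K = S⁻¹·BᵀPA = [-0.4774 0.1192; -0.1229 0.0328]
A−BK = [-1.3834 0.5932; 2.7776 -1.1952]
AᵀP(A−BK) = [0.8661 -0.3030; -0.3030 0.1128]
P' = Q + AᵀP(A−BK) = [25.8661 7.6970; 7.6970 4.1128]
tr(P') = 29.9789

29.9789


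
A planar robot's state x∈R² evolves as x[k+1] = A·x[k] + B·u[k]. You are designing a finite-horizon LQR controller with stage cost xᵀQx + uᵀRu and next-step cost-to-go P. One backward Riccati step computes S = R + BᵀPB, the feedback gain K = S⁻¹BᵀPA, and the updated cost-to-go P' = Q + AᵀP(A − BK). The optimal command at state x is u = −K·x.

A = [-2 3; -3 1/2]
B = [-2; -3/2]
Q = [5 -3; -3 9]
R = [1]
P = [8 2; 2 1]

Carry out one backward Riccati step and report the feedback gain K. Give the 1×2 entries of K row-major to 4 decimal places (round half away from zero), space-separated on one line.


BᵀP = [-19.0000 -5.5000]
S = R + BᵀPB = [1] + [46.2500] = [47.2500]
BᵀPA = [54.5000 -59.7500]
K = S⁻¹·BᵀPA = [1.1534 -1.2646]
A−BK = [0.3069 0.4709; -1.2698 -1.3968]
AᵀP(A−BK) = [2.1376 -0.5820; -0.5820 2.6931]
P' = Q + AᵀP(A−BK) = [7.1376 -3.5820; -3.5820 11.6931]
tr(P') = 18.8307

1.1534 -1.2646


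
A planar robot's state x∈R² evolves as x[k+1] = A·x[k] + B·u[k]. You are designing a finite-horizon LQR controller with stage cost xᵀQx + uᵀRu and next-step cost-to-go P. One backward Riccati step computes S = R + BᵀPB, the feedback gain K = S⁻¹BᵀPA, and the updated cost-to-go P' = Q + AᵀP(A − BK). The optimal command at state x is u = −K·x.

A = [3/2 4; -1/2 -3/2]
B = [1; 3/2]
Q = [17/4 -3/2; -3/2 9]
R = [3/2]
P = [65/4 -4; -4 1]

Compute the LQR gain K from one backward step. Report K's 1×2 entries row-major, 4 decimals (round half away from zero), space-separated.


BᵀP = [10.2500 -2.5000]
S = R + BᵀPB = [3/2] + [6.5000] = [8.0000]
BᵀPA = [16.6250 44.7500]
K = S⁻¹·BᵀPA = [2.0781 5.5938]
A−BK = [-0.5781 -1.5938; -3.6172 -9.8906]
AᵀP(A−BK) = [8.2637 22.2539; 22.2539 59.9297]
P' = Q + AᵀP(A−BK) = [12.5137 20.7539; 20.7539 68.9297]
tr(P') = 81.4434

2.0781 5.5938


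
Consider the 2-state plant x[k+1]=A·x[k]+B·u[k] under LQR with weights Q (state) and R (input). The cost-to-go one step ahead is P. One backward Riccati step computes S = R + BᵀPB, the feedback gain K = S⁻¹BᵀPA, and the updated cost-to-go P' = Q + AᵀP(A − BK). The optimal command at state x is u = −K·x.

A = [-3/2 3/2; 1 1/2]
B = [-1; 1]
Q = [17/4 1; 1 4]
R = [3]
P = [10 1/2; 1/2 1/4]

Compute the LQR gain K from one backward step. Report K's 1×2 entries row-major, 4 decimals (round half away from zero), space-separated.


BᵀP = [-9.5000 -0.2500]
S = R + BᵀPB = [3] + [9.2500] = [12.2500]
BᵀPA = [14.0000 -14.3750]
K = S⁻¹·BᵀPA = [1.1429 -1.1735]
A−BK = [-0.3571 0.3265; -0.1429 1.6735]
AᵀP(A−BK) = [5.2500 -5.5714; -5.5714 6.4439]
P' = Q + AᵀP(A−BK) = [9.5000 -4.5714; -4.5714 10.4439]
tr(P') = 19.9439

1.1429 -1.1735


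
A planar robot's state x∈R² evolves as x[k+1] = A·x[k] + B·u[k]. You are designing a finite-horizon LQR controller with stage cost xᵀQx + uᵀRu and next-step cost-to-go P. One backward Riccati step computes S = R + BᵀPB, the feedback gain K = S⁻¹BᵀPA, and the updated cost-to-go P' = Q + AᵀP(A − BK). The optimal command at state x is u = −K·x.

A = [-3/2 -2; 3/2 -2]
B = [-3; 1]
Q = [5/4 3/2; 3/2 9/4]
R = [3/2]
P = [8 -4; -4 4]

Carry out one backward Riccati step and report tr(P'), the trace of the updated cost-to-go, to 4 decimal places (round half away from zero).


15.9089

BᵀP = [-28.0000 16.0000]
S = R + BᵀPB = [3/2] + [100.0000] = [101.5000]
BᵀPA = [66.0000 24.0000]
K = S⁻¹·BᵀPA = [0.6502 0.2365]
A−BK = [0.4507 -1.2906; 0.8498 -2.2365]
AᵀP(A−BK) = [2.0837 -3.6059; -3.6059 10.3251]
P' = Q + AᵀP(A−BK) = [3.3337 -2.1059; -2.1059 12.5751]
tr(P') = 15.9089


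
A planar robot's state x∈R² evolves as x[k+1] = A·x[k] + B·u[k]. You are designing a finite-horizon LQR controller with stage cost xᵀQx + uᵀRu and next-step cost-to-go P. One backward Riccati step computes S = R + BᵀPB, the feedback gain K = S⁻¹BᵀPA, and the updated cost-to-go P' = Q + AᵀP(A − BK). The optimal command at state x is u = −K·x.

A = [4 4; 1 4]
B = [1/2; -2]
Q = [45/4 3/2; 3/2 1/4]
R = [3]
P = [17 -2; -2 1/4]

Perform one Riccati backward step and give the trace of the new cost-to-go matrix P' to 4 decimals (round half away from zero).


BᵀP = [12.5000 -1.5000]
S = R + BᵀPB = [3] + [9.2500] = [12.2500]
BᵀPA = [48.5000 44.0000]
K = S⁻¹·BᵀPA = [3.9592 3.5918]
A−BK = [2.0204 2.2041; 8.9184 11.1837]
AᵀP(A−BK) = [64.2296 58.7959; 58.7959 53.9592]
P' = Q + AᵀP(A−BK) = [75.4796 60.2959; 60.2959 54.2092]
tr(P') = 129.6888

129.6888


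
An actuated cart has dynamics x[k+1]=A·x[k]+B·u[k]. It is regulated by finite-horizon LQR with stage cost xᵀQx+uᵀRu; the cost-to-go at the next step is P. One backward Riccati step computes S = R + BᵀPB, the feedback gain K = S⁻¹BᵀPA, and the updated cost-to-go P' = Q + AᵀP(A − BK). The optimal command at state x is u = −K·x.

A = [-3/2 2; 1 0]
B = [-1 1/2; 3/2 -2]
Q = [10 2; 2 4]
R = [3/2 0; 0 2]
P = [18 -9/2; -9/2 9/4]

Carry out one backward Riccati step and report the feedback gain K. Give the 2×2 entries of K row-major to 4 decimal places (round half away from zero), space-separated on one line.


BᵀP = [-24.7500 7.8750; 18.0000 -6.7500]
S = R + BᵀPB = [3/2 0; 0 2] + [36.5625 -28.1250; -28.1250 22.5000] = [38.0625 -28.1250; -28.1250 24.5000]
BᵀPA = [45.0000 -49.5000; -33.7500 36.0000]
K = S⁻¹·BᵀPA = [1.0831 -1.4150; -0.1342 -0.1550]
A−BK = [-0.3498 0.6625; -0.8930 1.8125]
AᵀP(A−BK) = [2.9811 -4.5552; -4.5552 7.5363]
P' = Q + AᵀP(A−BK) = [12.9811 -2.5552; -2.5552 11.5363]
tr(P') = 24.5174

1.0831 -1.4150 -0.1342 -0.1550


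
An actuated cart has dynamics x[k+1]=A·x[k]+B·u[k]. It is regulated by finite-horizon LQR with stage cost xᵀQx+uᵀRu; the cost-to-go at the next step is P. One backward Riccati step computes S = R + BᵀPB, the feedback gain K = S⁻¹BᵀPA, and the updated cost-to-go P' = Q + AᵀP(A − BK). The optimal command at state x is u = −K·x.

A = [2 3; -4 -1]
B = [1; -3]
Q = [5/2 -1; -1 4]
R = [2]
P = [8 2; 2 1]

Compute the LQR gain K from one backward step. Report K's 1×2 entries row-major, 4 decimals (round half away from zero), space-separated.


BᵀP = [2.0000 -1.0000]
S = R + BᵀPB = [2] + [5.0000] = [7.0000]
BᵀPA = [8.0000 7.0000]
K = S⁻¹·BᵀPA = [1.1429 1.0000]
A−BK = [0.8571 2.0000; -0.5714 2.0000]
AᵀP(A−BK) = [6.8571 16.0000; 16.0000 54.0000]
P' = Q + AᵀP(A−BK) = [9.3571 15.0000; 15.0000 58.0000]
tr(P') = 67.3571

1.1429 1.0000


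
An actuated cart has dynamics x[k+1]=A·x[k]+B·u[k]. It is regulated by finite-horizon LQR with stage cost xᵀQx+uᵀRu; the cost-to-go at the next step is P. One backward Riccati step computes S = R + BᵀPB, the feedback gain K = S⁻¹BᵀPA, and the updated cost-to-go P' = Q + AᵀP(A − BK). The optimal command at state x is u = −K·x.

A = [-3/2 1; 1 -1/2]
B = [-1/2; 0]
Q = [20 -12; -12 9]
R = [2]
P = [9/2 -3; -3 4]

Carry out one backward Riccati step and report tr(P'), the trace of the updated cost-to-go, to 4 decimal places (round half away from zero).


50.1400

BᵀP = [-2.2500 1.5000]
S = R + BᵀPB = [2] + [1.1250] = [3.1250]
BᵀPA = [4.8750 -3.0000]
K = S⁻¹·BᵀPA = [1.5600 -0.9600]
A−BK = [-0.7200 0.5200; 1.0000 -0.5000]
AᵀP(A−BK) = [15.5200 -9.3200; -9.3200 5.6200]
P' = Q + AᵀP(A−BK) = [35.5200 -21.3200; -21.3200 14.6200]
tr(P') = 50.1400


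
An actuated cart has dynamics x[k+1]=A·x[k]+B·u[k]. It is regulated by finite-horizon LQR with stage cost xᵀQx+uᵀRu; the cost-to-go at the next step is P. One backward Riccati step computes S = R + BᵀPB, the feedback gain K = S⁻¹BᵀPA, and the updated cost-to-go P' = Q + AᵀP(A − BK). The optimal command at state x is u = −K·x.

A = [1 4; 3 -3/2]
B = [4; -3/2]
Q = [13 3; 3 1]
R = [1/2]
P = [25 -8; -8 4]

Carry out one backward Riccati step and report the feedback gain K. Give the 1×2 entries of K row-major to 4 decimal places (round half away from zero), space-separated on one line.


-0.0040 0.9990

BᵀP = [112.0000 -38.0000]
S = R + BᵀPB = [1/2] + [505.0000] = [505.5000]
BᵀPA = [-2.0000 505.0000]
K = S⁻¹·BᵀPA = [-0.0040 0.9990]
A−BK = [1.0158 0.0040; 2.9941 -0.0015]
AᵀP(A−BK) = [12.9921 -0.0020; -0.0020 0.4995]
P' = Q + AᵀP(A−BK) = [25.9921 2.9980; 2.9980 1.4995]
tr(P') = 27.4916


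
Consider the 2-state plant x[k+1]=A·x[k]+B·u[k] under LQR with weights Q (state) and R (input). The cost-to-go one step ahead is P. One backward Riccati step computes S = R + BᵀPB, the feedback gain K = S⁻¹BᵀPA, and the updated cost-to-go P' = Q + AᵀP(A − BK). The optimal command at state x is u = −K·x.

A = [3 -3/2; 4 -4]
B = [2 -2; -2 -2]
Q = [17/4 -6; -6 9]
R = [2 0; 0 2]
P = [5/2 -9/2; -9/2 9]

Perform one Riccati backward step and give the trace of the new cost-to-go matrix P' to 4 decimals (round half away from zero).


19.7967

BᵀP = [14.0000 -27.0000; 4.0000 -9.0000]
S = R + BᵀPB = [2 0; 0 2] + [82.0000 26.0000; 26.0000 10.0000] = [84.0000 26.0000; 26.0000 12.0000]
BᵀPA = [-66.0000 87.0000; -24.0000 30.0000]
K = S⁻¹·BᵀPA = [-0.5060 0.7952; -0.9036 0.7771]
A−BK = [2.2048 -1.5361; 1.1807 -0.8554]
AᵀP(A−BK) = [3.4157 -3.1175; -3.1175 3.1310]
P' = Q + AᵀP(A−BK) = [7.6657 -9.1175; -9.1175 12.1310]
tr(P') = 19.7967


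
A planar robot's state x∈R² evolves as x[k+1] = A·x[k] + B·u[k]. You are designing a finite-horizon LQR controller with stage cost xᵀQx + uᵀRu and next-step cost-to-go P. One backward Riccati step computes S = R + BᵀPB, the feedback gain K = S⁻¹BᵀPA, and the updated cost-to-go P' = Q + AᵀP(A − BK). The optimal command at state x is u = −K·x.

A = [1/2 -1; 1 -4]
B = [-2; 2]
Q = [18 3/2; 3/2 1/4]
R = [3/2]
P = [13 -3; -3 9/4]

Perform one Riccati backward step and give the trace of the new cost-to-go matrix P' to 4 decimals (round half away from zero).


44.2442

BᵀP = [-32.0000 10.5000]
S = R + BᵀPB = [3/2] + [85.0000] = [86.5000]
BᵀPA = [-5.5000 -10.0000]
K = S⁻¹·BᵀPA = [-0.0636 -0.1156]
A−BK = [0.3728 -1.2312; 1.1272 -3.7688]
AᵀP(A−BK) = [2.1503 -7.1358; -7.1358 23.8439]
P' = Q + AᵀP(A−BK) = [20.1503 -5.6358; -5.6358 24.0939]
tr(P') = 44.2442


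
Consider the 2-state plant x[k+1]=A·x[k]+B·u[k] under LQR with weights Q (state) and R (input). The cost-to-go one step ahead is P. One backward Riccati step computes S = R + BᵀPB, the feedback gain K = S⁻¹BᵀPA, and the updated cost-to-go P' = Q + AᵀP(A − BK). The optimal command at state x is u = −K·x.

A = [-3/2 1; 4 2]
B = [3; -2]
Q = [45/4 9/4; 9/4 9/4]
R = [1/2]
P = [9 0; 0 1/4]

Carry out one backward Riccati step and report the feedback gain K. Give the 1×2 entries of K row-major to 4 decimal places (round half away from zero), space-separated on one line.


BᵀP = [27.0000 -0.5000]
S = R + BᵀPB = [1/2] + [82.0000] = [82.5000]
BᵀPA = [-42.5000 26.0000]
K = S⁻¹·BᵀPA = [-0.5152 0.3152]
A−BK = [0.0455 0.0545; 2.9697 2.6303]
AᵀP(A−BK) = [2.3561 1.8939; 1.8939 1.8061]
P' = Q + AᵀP(A−BK) = [13.6061 4.1439; 4.1439 4.0561]
tr(P') = 17.6621

-0.5152 0.3152


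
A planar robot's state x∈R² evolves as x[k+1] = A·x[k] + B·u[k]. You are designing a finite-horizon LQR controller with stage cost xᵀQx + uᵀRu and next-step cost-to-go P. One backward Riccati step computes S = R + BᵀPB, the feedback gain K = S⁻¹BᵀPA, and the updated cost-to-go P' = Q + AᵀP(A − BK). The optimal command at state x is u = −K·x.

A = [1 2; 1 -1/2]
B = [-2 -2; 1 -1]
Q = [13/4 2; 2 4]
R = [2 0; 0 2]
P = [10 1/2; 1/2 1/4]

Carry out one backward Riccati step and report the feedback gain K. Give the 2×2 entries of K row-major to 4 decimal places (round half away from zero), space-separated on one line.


-0.1567 -0.5187 -0.3507 -0.4465

BᵀP = [-19.5000 -0.7500; -20.5000 -1.2500]
S = R + BᵀPB = [2 0; 0 2] + [38.2500 39.7500; 39.7500 42.2500] = [40.2500 39.7500; 39.7500 44.2500]
BᵀPA = [-20.2500 -38.6250; -21.7500 -40.3750]
K = S⁻¹·BᵀPA = [-0.1567 -0.5187; -0.3507 -0.4465]
A−BK = [-0.0149 0.0697; 0.8060 -0.4279]
AᵀP(A−BK) = [0.4478 0.4104; 0.4104 1.0012]
P' = Q + AᵀP(A−BK) = [3.6978 2.4104; 2.4104 5.0012]
tr(P') = 8.6990


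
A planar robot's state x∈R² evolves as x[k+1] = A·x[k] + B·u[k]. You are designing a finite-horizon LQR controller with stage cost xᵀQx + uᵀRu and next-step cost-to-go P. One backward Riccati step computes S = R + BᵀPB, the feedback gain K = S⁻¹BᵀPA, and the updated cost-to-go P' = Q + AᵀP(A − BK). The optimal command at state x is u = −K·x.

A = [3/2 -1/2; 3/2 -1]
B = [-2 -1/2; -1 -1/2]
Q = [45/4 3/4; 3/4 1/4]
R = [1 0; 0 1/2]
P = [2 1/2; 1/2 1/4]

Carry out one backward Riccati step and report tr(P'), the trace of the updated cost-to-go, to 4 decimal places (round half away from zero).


12.2476

BᵀP = [-4.5000 -1.2500; -1.2500 -0.3750]
S = R + BᵀPB = [1 0; 0 1/2] + [10.2500 2.8750; 2.8750 0.8125] = [11.2500 2.8750; 2.8750 1.3125]
BᵀPA = [-8.6250 3.5000; -2.4375 1.0000]
K = S⁻¹·BᵀPA = [-0.6635 0.2644; -0.4038 0.1827]
A−BK = [-0.0288 0.1202; 0.6346 -0.6442]
AᵀP(A−BK) = [0.6058 -0.2740; -0.2740 0.1418]
P' = Q + AᵀP(A−BK) = [11.8558 0.4760; 0.4760 0.3918]
tr(P') = 12.2476


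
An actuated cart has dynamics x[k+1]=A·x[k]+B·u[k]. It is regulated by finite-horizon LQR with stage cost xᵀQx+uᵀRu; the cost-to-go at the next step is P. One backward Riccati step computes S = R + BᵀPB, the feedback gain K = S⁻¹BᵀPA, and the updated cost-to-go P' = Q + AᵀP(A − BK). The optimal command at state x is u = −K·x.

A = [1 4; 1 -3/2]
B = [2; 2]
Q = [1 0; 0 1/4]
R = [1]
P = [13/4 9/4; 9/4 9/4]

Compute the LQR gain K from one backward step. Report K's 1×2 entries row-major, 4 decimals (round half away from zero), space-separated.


BᵀP = [11.0000 9.0000]
S = R + BᵀPB = [1] + [40.0000] = [41.0000]
BᵀPA = [20.0000 30.5000]
K = S⁻¹·BᵀPA = [0.4878 0.7439]
A−BK = [0.0244 2.5122; 0.0244 -2.9878]
AᵀP(A−BK) = [0.2439 0.3720; 0.3720 7.3735]
P' = Q + AᵀP(A−BK) = [1.2439 0.3720; 0.3720 7.6235]
tr(P') = 8.8674

0.4878 0.7439


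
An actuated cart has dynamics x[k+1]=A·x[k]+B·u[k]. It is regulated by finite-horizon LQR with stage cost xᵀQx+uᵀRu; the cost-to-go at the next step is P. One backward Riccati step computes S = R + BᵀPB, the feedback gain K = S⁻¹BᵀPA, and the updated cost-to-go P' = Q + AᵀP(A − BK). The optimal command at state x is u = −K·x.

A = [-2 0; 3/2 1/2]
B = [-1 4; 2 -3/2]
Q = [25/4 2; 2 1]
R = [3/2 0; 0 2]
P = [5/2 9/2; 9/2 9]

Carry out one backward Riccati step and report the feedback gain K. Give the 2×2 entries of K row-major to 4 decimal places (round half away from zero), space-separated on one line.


BᵀP = [6.5000 13.5000; 3.2500 4.5000]
S = R + BᵀPB = [3/2 0; 0 2] + [20.5000 5.7500; 5.7500 6.2500] = [22.0000 5.7500; 5.7500 8.2500]
BᵀPA = [7.2500 6.7500; 0.2500 2.2500]
K = S⁻¹·BᵀPA = [0.3933 0.2880; -0.2438 0.0720]
A−BK = [-0.6316 0.0000; 0.3478 0.0320]
AᵀP(A−BK) = [0.4598 0.1440; 0.1440 0.1440]
P' = Q + AᵀP(A−BK) = [6.7098 2.1440; 2.1440 1.1440]
tr(P') = 7.8538

0.3933 0.2880 -0.2438 0.0720


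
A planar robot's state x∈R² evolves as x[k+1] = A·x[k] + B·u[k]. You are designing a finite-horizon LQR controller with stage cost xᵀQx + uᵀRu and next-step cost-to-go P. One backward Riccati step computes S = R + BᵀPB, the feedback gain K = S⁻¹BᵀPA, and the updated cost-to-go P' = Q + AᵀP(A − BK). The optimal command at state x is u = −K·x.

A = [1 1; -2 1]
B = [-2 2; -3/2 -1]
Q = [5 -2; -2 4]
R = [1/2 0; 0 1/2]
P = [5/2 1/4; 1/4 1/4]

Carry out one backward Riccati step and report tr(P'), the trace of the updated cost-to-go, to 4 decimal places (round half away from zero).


9.6039

BᵀP = [-5.3750 -0.8750; 4.7500 0.2500]
S = R + BᵀPB = [1/2 0; 0 1/2] + [12.0625 -9.8750; -9.8750 9.2500] = [12.5625 -9.8750; -9.8750 9.7500]
BᵀPA = [-3.6250 -6.2500; 4.2500 5.0000]
K = S⁻¹·BᵀPA = [0.2653 -0.4631; 0.7046 0.0438]
A−BK = [0.1214 -0.0138; -0.8974 0.3492]
AᵀP(A−BK) = [0.4671 -0.1148; -0.1148 0.1367]
P' = Q + AᵀP(A−BK) = [5.4671 -2.1148; -2.1148 4.1367]
tr(P') = 9.6039


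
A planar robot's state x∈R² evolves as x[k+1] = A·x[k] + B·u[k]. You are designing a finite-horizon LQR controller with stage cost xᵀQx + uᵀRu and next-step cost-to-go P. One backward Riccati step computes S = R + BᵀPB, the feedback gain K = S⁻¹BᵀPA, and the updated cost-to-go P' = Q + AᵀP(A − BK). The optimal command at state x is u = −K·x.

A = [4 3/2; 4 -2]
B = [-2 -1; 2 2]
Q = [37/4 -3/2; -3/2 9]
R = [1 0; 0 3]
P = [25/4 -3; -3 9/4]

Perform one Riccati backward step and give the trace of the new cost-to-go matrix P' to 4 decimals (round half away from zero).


39.9891

BᵀP = [-18.5000 10.5000; -12.2500 7.5000]
S = R + BᵀPB = [1 0; 0 3] + [58.0000 39.5000; 39.5000 27.2500] = [59.0000 39.5000; 39.5000 30.2500]
BᵀPA = [-32.0000 -48.7500; -19.0000 -33.3750]
K = S⁻¹·BᵀPA = [-0.9688 -0.6965; 0.6370 -0.1938]
A−BK = [2.6993 -0.0869; 4.6637 -0.2194]
AᵀP(A−BK) = [21.1002 -0.4710; -0.4710 0.6389]
P' = Q + AᵀP(A−BK) = [30.3502 -1.9710; -1.9710 9.6389]
tr(P') = 39.9891


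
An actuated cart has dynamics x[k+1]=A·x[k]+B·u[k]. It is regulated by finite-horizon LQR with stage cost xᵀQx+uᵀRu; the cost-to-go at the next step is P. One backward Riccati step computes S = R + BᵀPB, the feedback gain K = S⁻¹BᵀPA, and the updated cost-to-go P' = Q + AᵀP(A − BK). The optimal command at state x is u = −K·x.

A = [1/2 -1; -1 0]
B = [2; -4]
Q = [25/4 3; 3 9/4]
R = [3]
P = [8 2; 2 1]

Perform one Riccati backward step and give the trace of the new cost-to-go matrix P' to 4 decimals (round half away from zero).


BᵀP = [8.0000 0.0000]
S = R + BᵀPB = [3] + [16.0000] = [19.0000]
BᵀPA = [4.0000 -8.0000]
K = S⁻¹·BᵀPA = [0.2105 -0.4211]
A−BK = [0.0789 -0.1579; -0.1579 -1.6842]
AᵀP(A−BK) = [0.1579 -0.3158; -0.3158 4.6316]
P' = Q + AᵀP(A−BK) = [6.4079 2.6842; 2.6842 6.8816]
tr(P') = 13.2895

13.2895


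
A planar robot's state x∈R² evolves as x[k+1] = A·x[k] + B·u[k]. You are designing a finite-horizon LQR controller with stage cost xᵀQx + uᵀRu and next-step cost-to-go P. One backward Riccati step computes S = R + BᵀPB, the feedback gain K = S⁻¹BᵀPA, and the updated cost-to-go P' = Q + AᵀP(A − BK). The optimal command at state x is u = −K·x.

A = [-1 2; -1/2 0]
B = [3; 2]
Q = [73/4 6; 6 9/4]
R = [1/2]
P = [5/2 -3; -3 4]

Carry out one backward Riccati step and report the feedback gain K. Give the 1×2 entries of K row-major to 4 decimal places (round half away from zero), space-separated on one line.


-0.3333 1.0000

BᵀP = [1.5000 -1.0000]
S = R + BᵀPB = [1/2] + [2.5000] = [3.0000]
BᵀPA = [-1.0000 3.0000]
K = S⁻¹·BᵀPA = [-0.3333 1.0000]
A−BK = [0.0000 -1.0000; 0.1667 -2.0000]
AᵀP(A−BK) = [0.1667 -1.0000; -1.0000 7.0000]
P' = Q + AᵀP(A−BK) = [18.4167 5.0000; 5.0000 9.2500]
tr(P') = 27.6667


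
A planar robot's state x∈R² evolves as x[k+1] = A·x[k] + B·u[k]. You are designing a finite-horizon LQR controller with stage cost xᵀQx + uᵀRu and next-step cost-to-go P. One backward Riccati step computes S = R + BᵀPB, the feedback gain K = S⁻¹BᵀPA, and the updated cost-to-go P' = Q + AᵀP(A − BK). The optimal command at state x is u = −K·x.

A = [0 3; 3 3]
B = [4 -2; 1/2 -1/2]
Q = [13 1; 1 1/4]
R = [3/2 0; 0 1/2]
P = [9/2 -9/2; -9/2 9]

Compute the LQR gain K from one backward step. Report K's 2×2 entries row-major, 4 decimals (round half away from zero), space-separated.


BᵀP = [15.7500 -13.5000; -6.7500 4.5000]
S = R + BᵀPB = [3/2 0; 0 1/2] + [56.2500 -24.7500; -24.7500 11.2500] = [57.7500 -24.7500; -24.7500 11.7500]
BᵀPA = [-40.5000 6.7500; 13.5000 -6.7500]
K = S⁻¹·BᵀPA = [-2.1477 -1.3295; -3.3750 -3.3750]
A−BK = [1.8409 1.5682; 2.3864 1.9773]
AᵀP(A−BK) = [39.5795 32.2159; 32.2159 26.6932]
P' = Q + AᵀP(A−BK) = [52.5795 33.2159; 33.2159 26.9432]
tr(P') = 79.5227

-2.1477 -1.3295 -3.3750 -3.3750


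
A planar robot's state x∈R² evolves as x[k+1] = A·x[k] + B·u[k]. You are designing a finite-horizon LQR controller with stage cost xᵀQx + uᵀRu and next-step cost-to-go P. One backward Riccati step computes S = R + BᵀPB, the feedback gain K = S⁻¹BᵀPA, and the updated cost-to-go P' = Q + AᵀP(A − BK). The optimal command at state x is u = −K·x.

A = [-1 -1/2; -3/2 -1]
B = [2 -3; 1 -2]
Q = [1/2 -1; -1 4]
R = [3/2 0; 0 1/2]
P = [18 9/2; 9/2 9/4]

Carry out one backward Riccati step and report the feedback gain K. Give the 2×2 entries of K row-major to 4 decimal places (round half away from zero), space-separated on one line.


0.0542 0.0612 0.4337 0.2586

BᵀP = [40.5000 11.2500; -63.0000 -18.0000]
S = R + BᵀPB = [3/2 0; 0 1/2] + [92.2500 -144.0000; -144.0000 225.0000] = [93.7500 -144.0000; -144.0000 225.5000]
BᵀPA = [-57.3750 -31.5000; 90.0000 49.5000]
K = S⁻¹·BᵀPA = [0.0542 0.0612; 0.4337 0.2586]
A−BK = [0.1928 0.1534; -0.6867 -0.5440]
AᵀP(A−BK) = [0.6370 0.4880; 0.4880 0.3774]
P' = Q + AᵀP(A−BK) = [1.1370 -0.5120; -0.5120 4.3774]
tr(P') = 5.5145


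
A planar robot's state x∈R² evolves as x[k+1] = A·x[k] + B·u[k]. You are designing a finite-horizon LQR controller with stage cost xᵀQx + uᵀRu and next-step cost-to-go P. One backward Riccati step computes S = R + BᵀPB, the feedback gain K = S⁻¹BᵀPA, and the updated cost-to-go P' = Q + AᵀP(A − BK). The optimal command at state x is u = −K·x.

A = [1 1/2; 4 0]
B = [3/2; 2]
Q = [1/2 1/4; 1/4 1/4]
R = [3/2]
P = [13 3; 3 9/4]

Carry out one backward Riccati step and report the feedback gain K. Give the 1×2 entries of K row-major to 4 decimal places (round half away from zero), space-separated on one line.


BᵀP = [25.5000 9.0000]
S = R + BᵀPB = [3/2] + [56.2500] = [57.7500]
BᵀPA = [61.5000 12.7500]
K = S⁻¹·BᵀPA = [1.0649 0.2208]
A−BK = [-0.5974 0.1688; 1.8701 -0.4416]
AᵀP(A−BK) = [7.5065 -1.0779; -1.0779 0.4351]
P' = Q + AᵀP(A−BK) = [8.0065 -0.8279; -0.8279 0.6851]
tr(P') = 8.6916

1.0649 0.2208


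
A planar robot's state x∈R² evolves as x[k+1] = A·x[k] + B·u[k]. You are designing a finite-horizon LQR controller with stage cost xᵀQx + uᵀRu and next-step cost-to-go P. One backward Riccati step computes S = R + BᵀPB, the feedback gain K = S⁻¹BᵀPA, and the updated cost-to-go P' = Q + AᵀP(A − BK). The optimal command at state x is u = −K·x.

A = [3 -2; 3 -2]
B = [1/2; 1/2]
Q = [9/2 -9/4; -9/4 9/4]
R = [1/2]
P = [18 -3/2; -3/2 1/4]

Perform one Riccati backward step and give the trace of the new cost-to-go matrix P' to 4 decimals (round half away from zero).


29.7355

BᵀP = [8.2500 -0.6250]
S = R + BᵀPB = [1/2] + [3.8125] = [4.3125]
BᵀPA = [22.8750 -15.2500]
K = S⁻¹·BᵀPA = [5.3043 -3.5362]
A−BK = [0.3478 -0.2319; 0.3478 -0.2319]
AᵀP(A−BK) = [15.9130 -10.6087; -10.6087 7.0725]
P' = Q + AᵀP(A−BK) = [20.4130 -12.8587; -12.8587 9.3225]
tr(P') = 29.7355


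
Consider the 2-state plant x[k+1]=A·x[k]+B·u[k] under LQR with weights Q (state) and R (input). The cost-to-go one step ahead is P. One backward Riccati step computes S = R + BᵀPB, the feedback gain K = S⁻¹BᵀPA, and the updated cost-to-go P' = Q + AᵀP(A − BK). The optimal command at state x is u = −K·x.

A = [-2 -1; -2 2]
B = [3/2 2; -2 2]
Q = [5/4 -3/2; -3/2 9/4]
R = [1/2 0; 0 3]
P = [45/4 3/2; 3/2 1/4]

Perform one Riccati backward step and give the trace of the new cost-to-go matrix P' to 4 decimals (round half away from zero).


5.2352

BᵀP = [13.8750 1.7500; 25.5000 3.5000]
S = R + BᵀPB = [1/2 0; 0 3] + [17.3125 31.2500; 31.2500 58.0000] = [17.8125 31.2500; 31.2500 61.0000]
BᵀPA = [-31.2500 -10.3750; -58.0000 -18.5000]
K = S⁻¹·BᵀPA = [-0.8523 -0.4977; -0.5142 -0.0483]
A−BK = [0.3068 -0.1568; -2.6761 1.1011]
AᵀP(A−BK) = [1.5426 0.1449; 0.1449 0.1926]
P' = Q + AᵀP(A−BK) = [2.7926 -1.3551; -1.3551 2.4426]
tr(P') = 5.2352


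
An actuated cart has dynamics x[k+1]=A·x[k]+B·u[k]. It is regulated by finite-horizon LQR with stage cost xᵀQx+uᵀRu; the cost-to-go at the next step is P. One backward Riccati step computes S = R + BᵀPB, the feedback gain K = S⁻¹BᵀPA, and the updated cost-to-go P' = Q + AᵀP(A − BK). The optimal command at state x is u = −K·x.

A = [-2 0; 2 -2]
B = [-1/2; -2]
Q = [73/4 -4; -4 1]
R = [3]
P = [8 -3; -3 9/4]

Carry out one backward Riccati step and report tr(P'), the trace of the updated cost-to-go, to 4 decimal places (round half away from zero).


BᵀP = [2.0000 -3.0000]
S = R + BᵀPB = [3] + [5.0000] = [8.0000]
BᵀPA = [-10.0000 6.0000]
K = S⁻¹·BᵀPA = [-1.2500 0.7500]
A−BK = [-2.6250 0.3750; -0.5000 -0.5000]
AᵀP(A−BK) = [52.5000 -13.5000; -13.5000 4.5000]
P' = Q + AᵀP(A−BK) = [70.7500 -17.5000; -17.5000 5.5000]
tr(P') = 76.2500

76.2500


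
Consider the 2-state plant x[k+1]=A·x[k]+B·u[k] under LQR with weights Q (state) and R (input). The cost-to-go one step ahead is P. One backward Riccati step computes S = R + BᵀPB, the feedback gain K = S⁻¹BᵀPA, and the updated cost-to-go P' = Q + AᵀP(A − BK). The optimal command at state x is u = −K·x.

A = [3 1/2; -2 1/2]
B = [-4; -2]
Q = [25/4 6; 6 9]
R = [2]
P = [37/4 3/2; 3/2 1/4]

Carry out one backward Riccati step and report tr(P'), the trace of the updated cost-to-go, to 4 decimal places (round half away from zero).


BᵀP = [-40.0000 -6.5000]
S = R + BᵀPB = [2] + [173.0000] = [175.0000]
BᵀPA = [-107.0000 -23.2500]
K = S⁻¹·BᵀPA = [-0.6114 -0.1329]
A−BK = [0.5543 -0.0314; -3.2229 0.2343]
AᵀP(A−BK) = [0.8271 0.1593; 0.1593 0.0361]
P' = Q + AᵀP(A−BK) = [7.0771 6.1593; 6.1593 9.0361]
tr(P') = 16.1132

16.1132


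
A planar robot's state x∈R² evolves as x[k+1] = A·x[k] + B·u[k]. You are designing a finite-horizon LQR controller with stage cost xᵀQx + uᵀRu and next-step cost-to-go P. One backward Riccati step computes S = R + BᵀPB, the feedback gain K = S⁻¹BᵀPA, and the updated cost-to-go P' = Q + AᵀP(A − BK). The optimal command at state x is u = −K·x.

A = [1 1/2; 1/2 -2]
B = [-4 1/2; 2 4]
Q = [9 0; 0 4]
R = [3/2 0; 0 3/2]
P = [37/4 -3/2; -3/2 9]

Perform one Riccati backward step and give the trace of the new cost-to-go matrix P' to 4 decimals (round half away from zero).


13.4519

BᵀP = [-40.0000 24.0000; -1.3750 35.2500]
S = R + BᵀPB = [3/2 0; 0 3/2] + [208.0000 76.0000; 76.0000 140.3125] = [209.5000 76.0000; 76.0000 141.8125]
BᵀPA = [-28.0000 -68.0000; 16.2500 -71.1875]
K = S⁻¹·BᵀPA = [-0.2175 -0.1769; 0.2312 -0.4072]
A−BK = [0.0144 -0.0039; 0.0104 -0.0175]
AᵀP(A−BK) = [0.1536 -0.0852; -0.0852 0.2983]
P' = Q + AᵀP(A−BK) = [9.1536 -0.0852; -0.0852 4.2983]
tr(P') = 13.4519


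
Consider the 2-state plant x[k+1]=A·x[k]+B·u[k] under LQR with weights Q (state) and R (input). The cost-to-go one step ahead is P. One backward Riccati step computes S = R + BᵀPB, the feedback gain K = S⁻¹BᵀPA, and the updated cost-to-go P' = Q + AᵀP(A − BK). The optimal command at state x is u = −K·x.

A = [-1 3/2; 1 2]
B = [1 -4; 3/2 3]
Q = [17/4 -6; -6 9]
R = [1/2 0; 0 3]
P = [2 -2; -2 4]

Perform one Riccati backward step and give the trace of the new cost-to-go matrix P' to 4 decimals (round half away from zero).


14.2989

BᵀP = [-1.0000 4.0000; -14.0000 20.0000]
S = R + BᵀPB = [1/2 0; 0 3] + [5.0000 16.0000; 16.0000 116.0000] = [5.5000 16.0000; 16.0000 119.0000]
BᵀPA = [5.0000 6.5000; 34.0000 19.0000]
K = S⁻¹·BᵀPA = [0.1280 1.1782; 0.2685 0.0013]
A−BK = [-0.0540 0.3269; 0.0025 0.2290]
AᵀP(A−BK) = [0.2309 0.0665; 0.0665 0.8181]
P' = Q + AᵀP(A−BK) = [4.4809 -5.9335; -5.9335 9.8181]
tr(P') = 14.2989


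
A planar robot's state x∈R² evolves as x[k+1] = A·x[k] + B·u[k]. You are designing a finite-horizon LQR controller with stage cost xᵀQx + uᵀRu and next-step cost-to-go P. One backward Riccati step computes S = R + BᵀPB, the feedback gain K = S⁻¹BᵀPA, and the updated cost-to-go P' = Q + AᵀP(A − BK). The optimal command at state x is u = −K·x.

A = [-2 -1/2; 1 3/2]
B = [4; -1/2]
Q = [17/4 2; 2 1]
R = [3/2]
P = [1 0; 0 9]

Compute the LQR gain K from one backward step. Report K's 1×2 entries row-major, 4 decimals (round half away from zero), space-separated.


BᵀP = [4.0000 -4.5000]
S = R + BᵀPB = [3/2] + [18.2500] = [19.7500]
BᵀPA = [-12.5000 -8.7500]
K = S⁻¹·BᵀPA = [-0.6329 -0.4430]
A−BK = [0.5316 1.2722; 0.6835 1.2785]
AᵀP(A−BK) = [5.0886 8.9620; 8.9620 16.6234]
P' = Q + AᵀP(A−BK) = [9.3386 10.9620; 10.9620 17.6234]
tr(P') = 26.9620

-0.6329 -0.4430


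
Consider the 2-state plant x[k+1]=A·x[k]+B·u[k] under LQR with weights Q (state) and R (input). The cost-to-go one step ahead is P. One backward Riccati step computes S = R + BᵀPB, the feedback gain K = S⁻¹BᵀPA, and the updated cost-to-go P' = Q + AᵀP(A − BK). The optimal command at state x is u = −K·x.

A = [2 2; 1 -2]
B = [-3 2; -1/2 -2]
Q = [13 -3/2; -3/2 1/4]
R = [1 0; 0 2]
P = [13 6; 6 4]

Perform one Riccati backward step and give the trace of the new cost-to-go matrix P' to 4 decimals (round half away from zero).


BᵀP = [-42.0000 -20.0000; 14.0000 4.0000]
S = R + BᵀPB = [1 0; 0 2] + [136.0000 -44.0000; -44.0000 20.0000] = [137.0000 -44.0000; -44.0000 22.0000]
BᵀPA = [-104.0000 -44.0000; 32.0000 20.0000]
K = S⁻¹·BᵀPA = [-0.8163 -0.0816; -0.1781 0.7458]
A−BK = [-0.0928 0.2635; 0.2356 -0.5492]
AᵀP(A−BK) = [0.8015 -0.3562; -0.3562 1.4917]
P' = Q + AᵀP(A−BK) = [13.8015 -1.8562; -1.8562 1.7417]
tr(P') = 15.5431

15.5431


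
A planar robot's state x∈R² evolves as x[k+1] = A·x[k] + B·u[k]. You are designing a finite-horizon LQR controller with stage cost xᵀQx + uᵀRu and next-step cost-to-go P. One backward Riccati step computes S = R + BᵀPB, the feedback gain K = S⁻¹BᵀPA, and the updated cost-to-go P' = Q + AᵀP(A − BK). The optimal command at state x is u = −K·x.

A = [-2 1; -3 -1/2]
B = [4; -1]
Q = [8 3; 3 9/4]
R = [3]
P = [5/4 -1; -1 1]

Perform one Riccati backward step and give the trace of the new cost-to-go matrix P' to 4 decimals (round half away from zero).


BᵀP = [6.0000 -5.0000]
S = R + BᵀPB = [3] + [29.0000] = [32.0000]
BᵀPA = [3.0000 8.5000]
K = S⁻¹·BᵀPA = [0.0938 0.2656]
A−BK = [-2.3750 -0.0625; -2.9063 -0.2344]
AᵀP(A−BK) = [1.7188 0.2031; 0.2031 0.2422]
P' = Q + AᵀP(A−BK) = [9.7188 3.2031; 3.2031 2.4922]
tr(P') = 12.2109

12.2109


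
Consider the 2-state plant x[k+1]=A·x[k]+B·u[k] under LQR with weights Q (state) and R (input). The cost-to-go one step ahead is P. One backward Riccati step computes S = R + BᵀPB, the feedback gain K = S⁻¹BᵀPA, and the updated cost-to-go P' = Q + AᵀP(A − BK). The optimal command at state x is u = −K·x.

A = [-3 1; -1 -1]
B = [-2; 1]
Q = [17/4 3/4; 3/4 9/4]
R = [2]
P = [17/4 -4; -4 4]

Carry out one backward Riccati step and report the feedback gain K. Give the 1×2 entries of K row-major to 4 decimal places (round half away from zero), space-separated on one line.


0.6538 -0.6282

BᵀP = [-12.5000 12.0000]
S = R + BᵀPB = [2] + [37.0000] = [39.0000]
BᵀPA = [25.5000 -24.5000]
K = S⁻¹·BᵀPA = [0.6538 -0.6282]
A−BK = [-1.6923 -0.2564; -1.6538 -0.3718]
AᵀP(A−BK) = [1.5769 -0.7308; -0.7308 0.8590]
P' = Q + AᵀP(A−BK) = [5.8269 0.0192; 0.0192 3.1090]
tr(P') = 8.9359


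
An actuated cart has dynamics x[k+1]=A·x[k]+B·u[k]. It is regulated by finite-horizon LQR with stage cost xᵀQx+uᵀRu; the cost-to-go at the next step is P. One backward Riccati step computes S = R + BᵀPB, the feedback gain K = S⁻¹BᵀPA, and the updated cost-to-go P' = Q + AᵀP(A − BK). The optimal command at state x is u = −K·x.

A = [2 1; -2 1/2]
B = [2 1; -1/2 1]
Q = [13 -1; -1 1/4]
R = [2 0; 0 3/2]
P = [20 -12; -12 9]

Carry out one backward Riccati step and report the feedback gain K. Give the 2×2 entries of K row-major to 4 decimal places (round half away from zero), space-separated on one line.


BᵀP = [46.0000 -28.5000; 8.0000 -3.0000]
S = R + BᵀPB = [2 0; 0 3/2] + [106.2500 17.5000; 17.5000 5.0000] = [108.2500 17.5000; 17.5000 6.5000]
BᵀPA = [149.0000 31.7500; 22.0000 6.5000]
K = S⁻¹·BᵀPA = [1.4684 0.2331; -0.5687 0.3724]
A−BK = [-0.3680 0.1614; -0.6971 0.2441]
AᵀP(A−BK) = [5.7226 0.0755; 0.0755 0.4284]
P' = Q + AᵀP(A−BK) = [18.7226 -0.9245; -0.9245 0.6784]
tr(P') = 19.4010

1.4684 0.2331 -0.5687 0.3724


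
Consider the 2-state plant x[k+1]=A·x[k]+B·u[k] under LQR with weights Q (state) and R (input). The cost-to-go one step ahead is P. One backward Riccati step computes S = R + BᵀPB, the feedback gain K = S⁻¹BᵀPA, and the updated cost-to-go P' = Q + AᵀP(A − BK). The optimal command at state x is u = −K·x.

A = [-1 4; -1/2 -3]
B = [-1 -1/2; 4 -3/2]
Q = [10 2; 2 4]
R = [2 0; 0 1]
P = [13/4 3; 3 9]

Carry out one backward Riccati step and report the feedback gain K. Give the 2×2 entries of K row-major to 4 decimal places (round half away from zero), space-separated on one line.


0.1492 -1.4032 0.8156 -2.0742

BᵀP = [8.7500 33.0000; -6.1250 -15.0000]
S = R + BᵀPB = [2 0; 0 1] + [123.2500 -53.8750; -53.8750 25.5625] = [125.2500 -53.8750; -53.8750 26.5625]
BᵀPA = [-25.2500 -64.0000; 13.6250 20.5000]
K = S⁻¹·BᵀPA = [0.1492 -1.4032; 0.8156 -2.0742]
A−BK = [-0.4429 1.5597; 0.1265 -0.4986]
AᵀP(A−BK) = [1.1553 -3.6691; -3.6691 13.7179]
P' = Q + AᵀP(A−BK) = [11.1553 -1.6691; -1.6691 17.7179]
tr(P') = 28.8731


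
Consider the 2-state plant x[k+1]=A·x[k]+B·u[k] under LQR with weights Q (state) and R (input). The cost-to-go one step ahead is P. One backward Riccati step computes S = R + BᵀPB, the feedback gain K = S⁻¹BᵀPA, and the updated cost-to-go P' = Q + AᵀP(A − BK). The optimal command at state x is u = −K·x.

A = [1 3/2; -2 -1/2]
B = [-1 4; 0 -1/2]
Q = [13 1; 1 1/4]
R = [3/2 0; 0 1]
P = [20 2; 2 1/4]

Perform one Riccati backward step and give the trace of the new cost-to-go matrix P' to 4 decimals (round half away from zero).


13.6043

BᵀP = [-20.0000 -2.0000; 79.0000 7.8750]
S = R + BᵀPB = [3/2 0; 0 1] + [20.0000 -79.0000; -79.0000 312.0625] = [21.5000 -79.0000; -79.0000 313.0625]
BᵀPA = [-16.0000 -29.0000; 63.2500 114.5625]
K = S⁻¹·BᵀPA = [-0.0250 -0.0579; 0.1957 0.3513]
A−BK = [0.1921 0.0368; -1.9021 -0.3243]
AᵀP(A−BK) = [0.2202 0.1019; 0.1019 0.1341]
P' = Q + AᵀP(A−BK) = [13.2202 1.1019; 1.1019 0.3841]
tr(P') = 13.6043


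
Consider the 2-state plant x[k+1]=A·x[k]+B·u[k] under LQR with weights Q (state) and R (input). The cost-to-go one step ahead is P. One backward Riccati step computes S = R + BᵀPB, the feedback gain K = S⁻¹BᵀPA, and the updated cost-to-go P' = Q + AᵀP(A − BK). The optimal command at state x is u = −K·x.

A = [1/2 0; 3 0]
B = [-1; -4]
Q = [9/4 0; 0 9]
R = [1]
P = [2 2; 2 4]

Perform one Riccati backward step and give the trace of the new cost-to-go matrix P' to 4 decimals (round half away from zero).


11.8102

BᵀP = [-10.0000 -18.0000]
S = R + BᵀPB = [1] + [82.0000] = [83.0000]
BᵀPA = [-59.0000 0.0000]
K = S⁻¹·BᵀPA = [-0.7108 0.0000]
A−BK = [-0.2108 0.0000; 0.1566 0.0000]
AᵀP(A−BK) = [0.5602 0.0000; 0.0000 0.0000]
P' = Q + AᵀP(A−BK) = [2.8102 0.0000; 0.0000 9.0000]
tr(P') = 11.8102


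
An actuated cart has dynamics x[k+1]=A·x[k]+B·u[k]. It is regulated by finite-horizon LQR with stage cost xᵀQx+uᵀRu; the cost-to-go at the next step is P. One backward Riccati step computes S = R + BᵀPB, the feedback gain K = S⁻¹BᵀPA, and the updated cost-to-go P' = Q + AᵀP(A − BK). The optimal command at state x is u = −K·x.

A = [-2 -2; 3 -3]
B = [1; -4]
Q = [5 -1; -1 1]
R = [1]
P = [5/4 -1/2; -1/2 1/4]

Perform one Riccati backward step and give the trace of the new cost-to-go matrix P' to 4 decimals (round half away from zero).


BᵀP = [3.2500 -1.5000]
S = R + BᵀPB = [1] + [9.2500] = [10.2500]
BᵀPA = [-11.0000 -2.0000]
K = S⁻¹·BᵀPA = [-1.0732 -0.1951]
A−BK = [-0.9268 -1.8049; -1.2927 -3.7805]
AᵀP(A−BK) = [1.4451 0.6037; 0.6037 0.8598]
P' = Q + AᵀP(A−BK) = [6.4451 -0.3963; -0.3963 1.8598]
tr(P') = 8.3049

8.3049


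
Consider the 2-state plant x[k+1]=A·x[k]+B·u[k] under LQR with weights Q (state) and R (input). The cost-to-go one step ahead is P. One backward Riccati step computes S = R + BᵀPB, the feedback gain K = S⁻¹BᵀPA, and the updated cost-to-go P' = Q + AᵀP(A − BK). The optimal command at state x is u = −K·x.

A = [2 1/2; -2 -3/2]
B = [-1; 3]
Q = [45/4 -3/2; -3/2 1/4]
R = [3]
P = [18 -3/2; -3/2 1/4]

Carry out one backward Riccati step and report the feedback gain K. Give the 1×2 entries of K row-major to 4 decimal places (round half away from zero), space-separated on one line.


BᵀP = [-22.5000 2.2500]
S = R + BᵀPB = [3] + [29.2500] = [32.2500]
BᵀPA = [-49.5000 -14.6250]
K = S⁻¹·BᵀPA = [-1.5349 -0.4535]
A−BK = [0.4651 0.0465; 2.6047 -0.1395]
AᵀP(A−BK) = [9.0233 2.3023; 2.3023 0.6802]
P' = Q + AᵀP(A−BK) = [20.2733 0.8023; 0.8023 0.9302]
tr(P') = 21.2035

-1.5349 -0.4535


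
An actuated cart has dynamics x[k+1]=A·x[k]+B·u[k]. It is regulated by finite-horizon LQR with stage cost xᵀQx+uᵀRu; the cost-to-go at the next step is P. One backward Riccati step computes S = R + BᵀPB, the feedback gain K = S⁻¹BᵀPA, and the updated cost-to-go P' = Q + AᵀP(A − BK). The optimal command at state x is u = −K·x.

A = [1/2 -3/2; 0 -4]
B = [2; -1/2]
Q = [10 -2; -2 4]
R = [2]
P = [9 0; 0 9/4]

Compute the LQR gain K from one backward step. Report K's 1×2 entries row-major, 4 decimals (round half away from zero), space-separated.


0.2334 -0.5835

BᵀP = [18.0000 -1.1250]
S = R + BᵀPB = [2] + [36.5625] = [38.5625]
BᵀPA = [9.0000 -22.5000]
K = S⁻¹·BᵀPA = [0.2334 -0.5835]
A−BK = [0.0332 -0.3331; 0.1167 -4.2917]
AᵀP(A−BK) = [0.1495 -1.4988; -1.4988 43.1220]
P' = Q + AᵀP(A−BK) = [10.1495 -3.4988; -3.4988 47.1220]
tr(P') = 57.2715
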